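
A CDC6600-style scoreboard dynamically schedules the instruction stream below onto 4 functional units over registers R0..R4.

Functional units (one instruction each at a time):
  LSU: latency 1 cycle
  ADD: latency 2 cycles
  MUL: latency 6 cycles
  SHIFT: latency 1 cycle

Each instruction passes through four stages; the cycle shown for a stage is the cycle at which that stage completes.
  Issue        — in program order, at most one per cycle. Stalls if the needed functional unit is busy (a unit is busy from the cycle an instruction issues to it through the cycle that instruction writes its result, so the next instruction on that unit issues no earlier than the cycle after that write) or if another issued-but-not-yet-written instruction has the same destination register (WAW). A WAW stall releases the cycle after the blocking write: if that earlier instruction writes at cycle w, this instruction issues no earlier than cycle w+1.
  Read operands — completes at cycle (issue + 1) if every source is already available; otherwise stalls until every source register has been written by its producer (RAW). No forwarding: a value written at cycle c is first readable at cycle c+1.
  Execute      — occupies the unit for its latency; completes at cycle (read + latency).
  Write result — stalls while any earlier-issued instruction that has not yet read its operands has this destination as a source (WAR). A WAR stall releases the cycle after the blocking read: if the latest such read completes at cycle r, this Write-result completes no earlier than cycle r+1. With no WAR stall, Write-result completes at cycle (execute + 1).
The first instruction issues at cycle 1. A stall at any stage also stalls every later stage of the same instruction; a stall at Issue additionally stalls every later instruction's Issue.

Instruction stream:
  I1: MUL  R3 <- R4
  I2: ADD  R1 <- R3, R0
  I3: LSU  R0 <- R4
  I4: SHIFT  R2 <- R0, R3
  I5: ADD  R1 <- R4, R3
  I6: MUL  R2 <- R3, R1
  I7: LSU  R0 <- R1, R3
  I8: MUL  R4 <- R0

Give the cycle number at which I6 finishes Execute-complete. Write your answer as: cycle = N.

cycle = 25

t=1  I1→MUL
t=2  I1 RO; I2→ADD
t=3  I3→LSU
t=4  I3 RO; I4→SHIFT
t=5  I3 EX
t=8  I1 EX
t=9  I1 WR R3
t=10  I2 RO
t=11  I3 WR R0
t=12  I2 EX; I4 RO
t=13  I2 WR R1; I4 EX
t=14  I4 WR R2; I5→ADD
t=15  I5 RO; I6→MUL
t=16  I7→LSU
t=17  I5 EX
t=18  I5 WR R1
t=19  I6 RO; I7 RO
t=20  I7 EX
t=21  I7 WR R0
t=25  I6 EX
t=26  I6 WR R2
t=27  I8→MUL
t=28  I8 RO
t=34  I8 EX
t=35  I8 WR R4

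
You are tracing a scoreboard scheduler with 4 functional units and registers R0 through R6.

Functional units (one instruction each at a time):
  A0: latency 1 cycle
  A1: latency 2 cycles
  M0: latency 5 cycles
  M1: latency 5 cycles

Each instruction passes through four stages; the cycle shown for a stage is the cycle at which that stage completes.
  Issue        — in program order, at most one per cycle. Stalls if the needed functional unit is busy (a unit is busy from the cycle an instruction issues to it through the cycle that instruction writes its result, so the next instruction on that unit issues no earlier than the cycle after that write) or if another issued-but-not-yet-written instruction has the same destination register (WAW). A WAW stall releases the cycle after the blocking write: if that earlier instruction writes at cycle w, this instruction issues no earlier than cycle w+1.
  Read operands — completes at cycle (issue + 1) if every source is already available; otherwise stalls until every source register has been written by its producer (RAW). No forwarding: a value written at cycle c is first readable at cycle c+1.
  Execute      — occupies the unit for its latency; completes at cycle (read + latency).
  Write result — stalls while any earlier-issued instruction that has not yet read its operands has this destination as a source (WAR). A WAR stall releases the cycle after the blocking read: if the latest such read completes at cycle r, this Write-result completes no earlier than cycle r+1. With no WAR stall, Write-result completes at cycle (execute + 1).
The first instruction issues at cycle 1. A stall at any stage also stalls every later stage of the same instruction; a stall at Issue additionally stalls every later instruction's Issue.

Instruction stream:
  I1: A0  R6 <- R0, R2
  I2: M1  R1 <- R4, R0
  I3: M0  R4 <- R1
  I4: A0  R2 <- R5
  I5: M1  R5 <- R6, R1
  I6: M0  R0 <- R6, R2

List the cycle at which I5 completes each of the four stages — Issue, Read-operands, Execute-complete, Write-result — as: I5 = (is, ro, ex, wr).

I1  is:1  ro:2  ex:3  wr:4
I2  is:2  ro:3  ex:8  wr:9
I3  is:3  ro:10  ex:15  wr:16  — RAW R1: wait I2 write@9
I4  is:5  ro:6  ex:7  wr:8  — struct: A0 busy until I1 writes@4
I5  is:10  ro:11  ex:16  wr:17  — struct: M1 busy until I2 writes@9
I6  is:17  ro:18  ex:23  wr:24  — struct: M0 busy until I3 writes@16

I5 = (10, 11, 16, 17)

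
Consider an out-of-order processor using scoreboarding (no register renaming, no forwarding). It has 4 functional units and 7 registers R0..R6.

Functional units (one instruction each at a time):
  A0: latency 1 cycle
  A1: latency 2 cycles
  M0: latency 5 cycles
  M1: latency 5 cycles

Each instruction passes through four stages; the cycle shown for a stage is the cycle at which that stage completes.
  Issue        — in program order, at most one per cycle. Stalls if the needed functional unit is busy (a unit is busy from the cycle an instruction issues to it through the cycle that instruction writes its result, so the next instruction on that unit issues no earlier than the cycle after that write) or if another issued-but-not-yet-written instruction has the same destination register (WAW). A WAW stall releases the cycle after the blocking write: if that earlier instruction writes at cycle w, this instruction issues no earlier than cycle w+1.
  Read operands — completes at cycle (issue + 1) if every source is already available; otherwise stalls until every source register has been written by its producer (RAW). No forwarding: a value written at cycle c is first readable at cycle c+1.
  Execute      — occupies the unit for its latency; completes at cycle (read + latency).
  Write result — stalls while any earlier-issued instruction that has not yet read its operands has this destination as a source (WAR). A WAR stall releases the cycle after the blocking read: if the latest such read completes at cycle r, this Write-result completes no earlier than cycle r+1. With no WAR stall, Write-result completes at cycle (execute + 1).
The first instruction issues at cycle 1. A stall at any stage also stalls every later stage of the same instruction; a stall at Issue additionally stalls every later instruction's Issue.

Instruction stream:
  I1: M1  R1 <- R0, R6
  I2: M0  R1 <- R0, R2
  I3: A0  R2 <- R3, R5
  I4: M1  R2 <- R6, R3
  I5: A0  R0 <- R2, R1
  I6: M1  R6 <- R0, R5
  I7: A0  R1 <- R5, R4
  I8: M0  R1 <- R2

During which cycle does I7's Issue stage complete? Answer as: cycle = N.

cycle = 25

I1 -> (1, 2, 7, 8)
I2 -> (9, 10, 15, 16)  // WAW R1: wait I1 write@8
I3 -> (10, 11, 12, 13)
I4 -> (14, 15, 20, 21)  // WAW R2: wait I3 write@13
I5 -> (15, 22, 23, 24)  // RAW R2: wait I4 write@21
I6 -> (22, 25, 30, 31)  // struct: M1 busy until I4 writes@21, RAW R0: wait I5 write@24
I7 -> (25, 26, 27, 28)  // struct: A0 busy until I5 writes@24
I8 -> (29, 30, 35, 36)  // WAW R1: wait I7 write@28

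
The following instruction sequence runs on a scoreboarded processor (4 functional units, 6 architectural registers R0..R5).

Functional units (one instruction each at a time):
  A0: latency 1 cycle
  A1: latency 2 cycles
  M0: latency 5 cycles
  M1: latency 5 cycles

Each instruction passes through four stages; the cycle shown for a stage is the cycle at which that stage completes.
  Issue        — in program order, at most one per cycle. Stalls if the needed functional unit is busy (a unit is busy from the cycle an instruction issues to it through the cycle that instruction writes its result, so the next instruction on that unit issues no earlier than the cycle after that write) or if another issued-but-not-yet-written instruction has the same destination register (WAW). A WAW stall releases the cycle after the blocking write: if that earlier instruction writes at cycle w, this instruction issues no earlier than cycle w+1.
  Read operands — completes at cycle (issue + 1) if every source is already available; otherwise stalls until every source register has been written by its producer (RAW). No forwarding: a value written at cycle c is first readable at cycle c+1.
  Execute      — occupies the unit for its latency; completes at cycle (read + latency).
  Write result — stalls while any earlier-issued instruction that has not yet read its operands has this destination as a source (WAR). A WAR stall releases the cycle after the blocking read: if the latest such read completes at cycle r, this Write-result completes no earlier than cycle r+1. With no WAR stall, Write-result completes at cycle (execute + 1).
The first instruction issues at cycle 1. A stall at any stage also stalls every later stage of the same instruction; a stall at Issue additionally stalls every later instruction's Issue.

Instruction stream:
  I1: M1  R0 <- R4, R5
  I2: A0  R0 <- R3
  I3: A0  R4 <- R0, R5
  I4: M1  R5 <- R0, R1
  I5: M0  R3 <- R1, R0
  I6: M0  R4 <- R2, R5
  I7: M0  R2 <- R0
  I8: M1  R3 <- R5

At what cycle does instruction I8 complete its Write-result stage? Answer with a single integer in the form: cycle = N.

t=1  I1→M1
t=2  I1 RO
t=7  I1 EX
t=8  I1 WR R0
t=9  I2→A0
t=10  I2 RO
t=11  I2 EX
t=12  I2 WR R0
t=13  I3→A0
t=14  I3 RO; I4→M1
t=15  I3 EX; I4 RO; I5→M0
t=16  I3 WR R4; I5 RO
t=20  I4 EX
t=21  I4 WR R5; I5 EX
t=22  I5 WR R3
t=23  I6→M0
t=24  I6 RO
t=29  I6 EX
t=30  I6 WR R4
t=31  I7→M0
t=32  I7 RO; I8→M1
t=33  I8 RO
t=37  I7 EX
t=38  I7 WR R2; I8 EX
t=39  I8 WR R3

cycle = 39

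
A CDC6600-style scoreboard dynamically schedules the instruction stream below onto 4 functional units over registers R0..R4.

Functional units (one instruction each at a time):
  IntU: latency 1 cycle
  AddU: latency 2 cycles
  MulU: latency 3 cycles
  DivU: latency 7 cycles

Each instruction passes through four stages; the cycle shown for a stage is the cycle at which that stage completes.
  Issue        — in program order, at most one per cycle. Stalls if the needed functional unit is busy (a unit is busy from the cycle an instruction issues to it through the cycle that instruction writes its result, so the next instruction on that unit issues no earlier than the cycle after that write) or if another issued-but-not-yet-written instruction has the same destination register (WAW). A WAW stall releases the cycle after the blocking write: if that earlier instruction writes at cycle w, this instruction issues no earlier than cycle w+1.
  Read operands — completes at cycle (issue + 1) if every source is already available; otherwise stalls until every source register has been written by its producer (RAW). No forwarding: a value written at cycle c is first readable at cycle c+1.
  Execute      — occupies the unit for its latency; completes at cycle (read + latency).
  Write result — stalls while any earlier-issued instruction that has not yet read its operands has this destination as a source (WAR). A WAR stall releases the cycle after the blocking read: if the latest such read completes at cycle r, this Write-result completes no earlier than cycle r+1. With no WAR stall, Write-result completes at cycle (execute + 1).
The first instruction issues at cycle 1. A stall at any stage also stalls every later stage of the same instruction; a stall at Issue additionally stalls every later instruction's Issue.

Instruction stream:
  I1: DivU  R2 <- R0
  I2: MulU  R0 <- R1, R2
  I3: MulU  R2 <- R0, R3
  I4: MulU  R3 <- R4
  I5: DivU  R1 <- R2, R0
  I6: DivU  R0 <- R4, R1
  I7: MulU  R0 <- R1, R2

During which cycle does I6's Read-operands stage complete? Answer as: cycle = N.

cycle = 34

1) issue 1, read 2, done 9, write 10
2) issue 2, read 11, done 14, write 15  <RAW R2: wait I1 write@10>
3) issue 16, read 17, done 20, write 21  <struct: MulU busy until I2 writes@15>
4) issue 22, read 23, done 26, write 27  <struct: MulU busy until I3 writes@21>
5) issue 23, read 24, done 31, write 32
6) issue 33, read 34, done 41, write 42  <struct: DivU busy until I5 writes@32>
7) issue 43, read 44, done 47, write 48  <WAW R0: wait I6 write@42>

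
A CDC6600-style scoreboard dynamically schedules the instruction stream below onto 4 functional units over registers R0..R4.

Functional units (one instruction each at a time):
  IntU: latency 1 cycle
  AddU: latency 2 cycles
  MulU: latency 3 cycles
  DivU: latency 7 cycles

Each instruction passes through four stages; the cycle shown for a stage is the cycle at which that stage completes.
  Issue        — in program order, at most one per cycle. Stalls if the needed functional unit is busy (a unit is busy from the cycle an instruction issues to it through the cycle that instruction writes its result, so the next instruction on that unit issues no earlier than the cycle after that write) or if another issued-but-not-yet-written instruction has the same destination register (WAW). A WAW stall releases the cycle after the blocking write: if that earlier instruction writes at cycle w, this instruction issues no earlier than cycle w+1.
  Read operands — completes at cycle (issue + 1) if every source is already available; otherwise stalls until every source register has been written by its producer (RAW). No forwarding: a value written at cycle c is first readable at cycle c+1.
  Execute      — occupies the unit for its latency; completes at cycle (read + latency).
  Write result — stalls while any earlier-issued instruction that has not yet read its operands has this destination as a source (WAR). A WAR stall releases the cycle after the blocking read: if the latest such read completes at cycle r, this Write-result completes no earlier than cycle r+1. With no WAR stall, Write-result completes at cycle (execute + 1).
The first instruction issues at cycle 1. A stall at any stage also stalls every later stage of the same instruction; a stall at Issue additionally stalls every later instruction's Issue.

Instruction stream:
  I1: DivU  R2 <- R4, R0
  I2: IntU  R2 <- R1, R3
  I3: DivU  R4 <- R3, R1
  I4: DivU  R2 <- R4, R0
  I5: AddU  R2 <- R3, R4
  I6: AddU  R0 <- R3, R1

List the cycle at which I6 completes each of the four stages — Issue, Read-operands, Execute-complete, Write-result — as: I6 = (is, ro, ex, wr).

I6 = (37, 38, 40, 41)

c1: I1 issues→DivU
c2: I1 reads
c9: I1 exec-done
c10: I1 writes R2
c11: I2 issues→IntU
c12: I2 reads, I3 issues→DivU
c13: I2 exec-done, I3 reads
c14: I2 writes R2
c20: I3 exec-done
c21: I3 writes R4
c22: I4 issues→DivU
c23: I4 reads
c30: I4 exec-done
c31: I4 writes R2
c32: I5 issues→AddU
c33: I5 reads
c35: I5 exec-done
c36: I5 writes R2
c37: I6 issues→AddU
c38: I6 reads
c40: I6 exec-done
c41: I6 writes R0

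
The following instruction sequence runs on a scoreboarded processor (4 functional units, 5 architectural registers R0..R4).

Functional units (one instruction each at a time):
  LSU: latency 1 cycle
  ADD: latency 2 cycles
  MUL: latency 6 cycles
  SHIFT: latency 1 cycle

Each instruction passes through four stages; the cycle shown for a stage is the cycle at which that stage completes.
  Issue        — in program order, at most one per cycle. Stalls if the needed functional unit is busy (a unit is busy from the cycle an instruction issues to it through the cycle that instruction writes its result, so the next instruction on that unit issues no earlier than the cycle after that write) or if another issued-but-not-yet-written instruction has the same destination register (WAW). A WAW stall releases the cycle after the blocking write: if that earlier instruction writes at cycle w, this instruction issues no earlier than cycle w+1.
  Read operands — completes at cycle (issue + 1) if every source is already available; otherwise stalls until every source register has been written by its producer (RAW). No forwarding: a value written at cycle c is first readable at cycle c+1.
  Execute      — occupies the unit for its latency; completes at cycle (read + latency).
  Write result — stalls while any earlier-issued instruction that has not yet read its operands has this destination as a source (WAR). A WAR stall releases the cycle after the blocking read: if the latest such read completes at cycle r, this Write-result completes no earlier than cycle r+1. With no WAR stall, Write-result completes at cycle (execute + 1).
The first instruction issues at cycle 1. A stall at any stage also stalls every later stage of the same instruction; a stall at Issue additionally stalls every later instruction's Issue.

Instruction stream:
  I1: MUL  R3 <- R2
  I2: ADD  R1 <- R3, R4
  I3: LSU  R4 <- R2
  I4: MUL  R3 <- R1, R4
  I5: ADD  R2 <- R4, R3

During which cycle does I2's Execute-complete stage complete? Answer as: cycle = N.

I1 -> (1, 2, 8, 9)
I2 -> (2, 10, 12, 13)  // RAW R3: wait I1 write@9
I3 -> (3, 4, 5, 11)  // WAR R4: wait I2 read@10
I4 -> (10, 14, 20, 21)  // struct: MUL busy until I1 writes@9, RAW R1: wait I2 write@13
I5 -> (14, 22, 24, 25)  // struct: ADD busy until I2 writes@13, RAW R3: wait I4 write@21

cycle = 12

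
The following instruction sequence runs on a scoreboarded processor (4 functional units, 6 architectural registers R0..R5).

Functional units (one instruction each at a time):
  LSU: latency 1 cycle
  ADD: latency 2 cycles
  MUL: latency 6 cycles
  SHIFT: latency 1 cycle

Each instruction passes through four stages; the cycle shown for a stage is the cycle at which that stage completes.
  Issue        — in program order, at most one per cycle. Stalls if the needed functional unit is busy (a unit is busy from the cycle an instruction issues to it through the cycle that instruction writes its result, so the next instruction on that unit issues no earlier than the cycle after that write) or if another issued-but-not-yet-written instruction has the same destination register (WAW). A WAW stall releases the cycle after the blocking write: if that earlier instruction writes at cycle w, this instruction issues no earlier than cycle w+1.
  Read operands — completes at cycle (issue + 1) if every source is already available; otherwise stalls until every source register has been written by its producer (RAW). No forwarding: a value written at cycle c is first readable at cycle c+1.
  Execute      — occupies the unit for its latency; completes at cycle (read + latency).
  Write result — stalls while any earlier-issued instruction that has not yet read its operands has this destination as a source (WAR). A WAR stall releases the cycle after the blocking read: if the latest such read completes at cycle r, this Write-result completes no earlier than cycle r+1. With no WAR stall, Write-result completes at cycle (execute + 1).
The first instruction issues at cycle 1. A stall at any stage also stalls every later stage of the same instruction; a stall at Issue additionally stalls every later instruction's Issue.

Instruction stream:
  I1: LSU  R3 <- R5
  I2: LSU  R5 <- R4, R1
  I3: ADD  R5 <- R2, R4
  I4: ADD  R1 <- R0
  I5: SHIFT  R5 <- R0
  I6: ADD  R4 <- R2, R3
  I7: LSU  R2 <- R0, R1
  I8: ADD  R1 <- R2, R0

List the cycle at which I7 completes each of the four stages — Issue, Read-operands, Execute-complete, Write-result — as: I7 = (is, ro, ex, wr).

I7 = (20, 21, 22, 23)

[1] I1→LSU
[2] I1 RO
[3] I1 EX
[4] I1 WR R3
[5] I2→LSU
[6] I2 RO
[7] I2 EX
[8] I2 WR R5
[9] I3→ADD
[10] I3 RO
[12] I3 EX
[13] I3 WR R5
[14] I4→ADD
[15] I4 RO, I5→SHIFT
[16] I5 RO
[17] I4 EX, I5 EX
[18] I4 WR R1, I5 WR R5
[19] I6→ADD
[20] I6 RO, I7→LSU
[21] I7 RO
[22] I6 EX, I7 EX
[23] I6 WR R4, I7 WR R2
[24] I8→ADD
[25] I8 RO
[27] I8 EX
[28] I8 WR R1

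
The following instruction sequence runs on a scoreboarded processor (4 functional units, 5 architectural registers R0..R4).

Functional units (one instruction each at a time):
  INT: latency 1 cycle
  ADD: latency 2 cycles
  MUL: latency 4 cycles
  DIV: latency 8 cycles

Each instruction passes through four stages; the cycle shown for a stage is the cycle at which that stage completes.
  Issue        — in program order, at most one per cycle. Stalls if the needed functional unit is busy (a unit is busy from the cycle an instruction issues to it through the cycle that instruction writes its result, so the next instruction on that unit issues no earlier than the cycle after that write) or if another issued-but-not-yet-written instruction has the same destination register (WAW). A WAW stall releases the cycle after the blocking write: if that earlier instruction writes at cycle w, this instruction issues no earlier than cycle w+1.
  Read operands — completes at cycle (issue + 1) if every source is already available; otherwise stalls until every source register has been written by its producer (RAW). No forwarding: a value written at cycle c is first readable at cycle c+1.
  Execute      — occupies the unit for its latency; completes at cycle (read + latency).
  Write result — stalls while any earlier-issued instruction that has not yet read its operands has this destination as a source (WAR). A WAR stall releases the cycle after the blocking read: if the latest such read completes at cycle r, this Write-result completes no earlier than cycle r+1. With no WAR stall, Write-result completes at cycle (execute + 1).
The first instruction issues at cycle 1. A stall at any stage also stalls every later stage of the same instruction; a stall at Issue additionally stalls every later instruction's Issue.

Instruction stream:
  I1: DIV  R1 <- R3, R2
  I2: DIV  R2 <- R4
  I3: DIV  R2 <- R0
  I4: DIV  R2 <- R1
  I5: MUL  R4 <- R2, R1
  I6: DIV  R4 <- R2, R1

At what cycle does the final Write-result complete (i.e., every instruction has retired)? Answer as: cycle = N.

t=1  issue I1 (DIV)
t=2  I1 read-ops
t=10  I1 finished on DIV
t=11  I1→R1
t=12  issue I2 (DIV)
t=13  I2 read-ops
t=21  I2 finished on DIV
t=22  I2→R2
t=23  issue I3 (DIV)
t=24  I3 read-ops
t=32  I3 finished on DIV
t=33  I3→R2
t=34  issue I4 (DIV)
t=35  I4 read-ops, issue I5 (MUL)
t=43  I4 finished on DIV
t=44  I4→R2
t=45  I5 read-ops
t=49  I5 finished on MUL
t=50  I5→R4
t=51  issue I6 (DIV)
t=52  I6 read-ops
t=60  I6 finished on DIV
t=61  I6→R4

cycle = 61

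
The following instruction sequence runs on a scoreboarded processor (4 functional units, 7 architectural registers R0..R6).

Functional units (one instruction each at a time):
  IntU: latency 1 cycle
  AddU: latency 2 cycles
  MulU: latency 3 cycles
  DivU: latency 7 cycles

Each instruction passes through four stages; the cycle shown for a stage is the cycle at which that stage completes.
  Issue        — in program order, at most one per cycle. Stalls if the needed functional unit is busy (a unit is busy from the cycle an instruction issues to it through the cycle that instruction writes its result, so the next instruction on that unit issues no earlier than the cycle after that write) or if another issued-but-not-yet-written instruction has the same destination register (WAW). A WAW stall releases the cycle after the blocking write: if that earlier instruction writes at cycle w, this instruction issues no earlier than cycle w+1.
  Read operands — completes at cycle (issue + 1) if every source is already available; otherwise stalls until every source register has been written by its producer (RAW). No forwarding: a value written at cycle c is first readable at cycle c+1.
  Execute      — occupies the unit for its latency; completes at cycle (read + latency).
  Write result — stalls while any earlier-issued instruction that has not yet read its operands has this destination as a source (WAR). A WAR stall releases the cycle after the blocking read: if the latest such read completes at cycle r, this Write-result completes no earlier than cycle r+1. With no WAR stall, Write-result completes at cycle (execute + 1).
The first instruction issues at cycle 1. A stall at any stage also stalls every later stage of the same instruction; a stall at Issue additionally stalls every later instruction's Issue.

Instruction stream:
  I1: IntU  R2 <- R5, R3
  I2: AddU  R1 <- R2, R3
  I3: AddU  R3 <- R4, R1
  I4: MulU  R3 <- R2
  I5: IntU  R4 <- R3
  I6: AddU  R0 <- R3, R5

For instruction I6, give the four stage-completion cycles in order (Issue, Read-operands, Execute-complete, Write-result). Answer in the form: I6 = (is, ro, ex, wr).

I1  is:1  ro:2  ex:3  wr:4
I2  is:2  ro:5  ex:7  wr:8  — RAW R2: wait I1 write@4
I3  is:9  ro:10  ex:12  wr:13  — struct: AddU busy until I2 writes@8
I4  is:14  ro:15  ex:18  wr:19  — WAW R3: wait I3 write@13
I5  is:15  ro:20  ex:21  wr:22  — RAW R3: wait I4 write@19
I6  is:16  ro:20  ex:22  wr:23  — RAW R3: wait I4 write@19

I6 = (16, 20, 22, 23)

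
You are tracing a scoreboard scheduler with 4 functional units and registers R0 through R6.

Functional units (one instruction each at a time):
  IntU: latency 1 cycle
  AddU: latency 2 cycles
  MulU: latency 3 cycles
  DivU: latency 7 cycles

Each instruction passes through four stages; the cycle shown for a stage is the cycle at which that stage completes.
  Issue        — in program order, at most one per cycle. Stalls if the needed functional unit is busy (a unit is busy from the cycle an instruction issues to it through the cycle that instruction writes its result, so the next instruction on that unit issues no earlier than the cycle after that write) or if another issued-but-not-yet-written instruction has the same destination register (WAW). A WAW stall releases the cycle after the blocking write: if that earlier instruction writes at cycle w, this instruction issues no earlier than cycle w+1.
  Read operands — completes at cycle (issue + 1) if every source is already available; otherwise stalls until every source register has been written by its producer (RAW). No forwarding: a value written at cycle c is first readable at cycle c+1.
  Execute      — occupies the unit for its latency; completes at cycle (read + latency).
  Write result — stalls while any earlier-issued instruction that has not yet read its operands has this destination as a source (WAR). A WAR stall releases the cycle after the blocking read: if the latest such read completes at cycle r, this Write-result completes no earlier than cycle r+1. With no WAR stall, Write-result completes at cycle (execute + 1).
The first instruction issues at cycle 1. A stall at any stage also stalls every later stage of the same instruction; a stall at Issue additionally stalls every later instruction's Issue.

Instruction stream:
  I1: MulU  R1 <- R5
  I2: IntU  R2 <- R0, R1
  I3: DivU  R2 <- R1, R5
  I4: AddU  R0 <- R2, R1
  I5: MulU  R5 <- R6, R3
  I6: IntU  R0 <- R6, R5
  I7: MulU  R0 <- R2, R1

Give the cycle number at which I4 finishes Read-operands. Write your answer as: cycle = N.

I1  is:1  ro:2  ex:5  wr:6
I2  is:2  ro:7  ex:8  wr:9  — RAW R1: wait I1 write@6
I3  is:10  ro:11  ex:18  wr:19  — WAW R2: wait I2 write@9
I4  is:11  ro:20  ex:22  wr:23  — RAW R2: wait I3 write@19
I5  is:12  ro:13  ex:16  wr:17
I6  is:24  ro:25  ex:26  wr:27  — WAW R0: wait I4 write@23
I7  is:28  ro:29  ex:32  wr:33  — WAW R0: wait I6 write@27

cycle = 20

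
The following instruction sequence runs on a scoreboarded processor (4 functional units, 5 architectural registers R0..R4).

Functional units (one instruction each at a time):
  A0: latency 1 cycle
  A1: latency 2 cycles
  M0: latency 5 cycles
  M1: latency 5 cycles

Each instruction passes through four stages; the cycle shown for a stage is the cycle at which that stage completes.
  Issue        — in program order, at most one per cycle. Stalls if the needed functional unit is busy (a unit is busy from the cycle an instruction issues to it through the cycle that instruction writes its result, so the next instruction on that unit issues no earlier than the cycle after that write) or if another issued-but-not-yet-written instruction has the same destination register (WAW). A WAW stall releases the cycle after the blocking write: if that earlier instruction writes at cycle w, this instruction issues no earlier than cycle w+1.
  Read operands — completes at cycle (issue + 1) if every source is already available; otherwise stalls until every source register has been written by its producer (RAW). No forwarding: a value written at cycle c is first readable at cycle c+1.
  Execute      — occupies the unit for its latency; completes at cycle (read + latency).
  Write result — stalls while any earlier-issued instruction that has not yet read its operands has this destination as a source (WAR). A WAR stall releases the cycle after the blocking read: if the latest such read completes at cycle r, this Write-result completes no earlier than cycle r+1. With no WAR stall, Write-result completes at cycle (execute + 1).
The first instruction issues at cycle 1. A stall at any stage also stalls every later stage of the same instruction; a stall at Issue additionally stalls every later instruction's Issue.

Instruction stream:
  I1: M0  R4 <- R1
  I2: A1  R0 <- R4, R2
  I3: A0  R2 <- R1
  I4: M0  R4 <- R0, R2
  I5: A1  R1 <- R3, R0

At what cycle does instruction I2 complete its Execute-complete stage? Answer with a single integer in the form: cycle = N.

[1] I1→M0
[2] I1 RO; I2→A1
[3] I3→A0
[4] I3 RO
[5] I3 EX
[7] I1 EX
[8] I1 WR R4
[9] I2 RO; I4→M0
[10] I3 WR R2
[11] I2 EX
[12] I2 WR R0
[13] I4 RO; I5→A1
[14] I5 RO
[16] I5 EX
[17] I5 WR R1
[18] I4 EX
[19] I4 WR R4

cycle = 11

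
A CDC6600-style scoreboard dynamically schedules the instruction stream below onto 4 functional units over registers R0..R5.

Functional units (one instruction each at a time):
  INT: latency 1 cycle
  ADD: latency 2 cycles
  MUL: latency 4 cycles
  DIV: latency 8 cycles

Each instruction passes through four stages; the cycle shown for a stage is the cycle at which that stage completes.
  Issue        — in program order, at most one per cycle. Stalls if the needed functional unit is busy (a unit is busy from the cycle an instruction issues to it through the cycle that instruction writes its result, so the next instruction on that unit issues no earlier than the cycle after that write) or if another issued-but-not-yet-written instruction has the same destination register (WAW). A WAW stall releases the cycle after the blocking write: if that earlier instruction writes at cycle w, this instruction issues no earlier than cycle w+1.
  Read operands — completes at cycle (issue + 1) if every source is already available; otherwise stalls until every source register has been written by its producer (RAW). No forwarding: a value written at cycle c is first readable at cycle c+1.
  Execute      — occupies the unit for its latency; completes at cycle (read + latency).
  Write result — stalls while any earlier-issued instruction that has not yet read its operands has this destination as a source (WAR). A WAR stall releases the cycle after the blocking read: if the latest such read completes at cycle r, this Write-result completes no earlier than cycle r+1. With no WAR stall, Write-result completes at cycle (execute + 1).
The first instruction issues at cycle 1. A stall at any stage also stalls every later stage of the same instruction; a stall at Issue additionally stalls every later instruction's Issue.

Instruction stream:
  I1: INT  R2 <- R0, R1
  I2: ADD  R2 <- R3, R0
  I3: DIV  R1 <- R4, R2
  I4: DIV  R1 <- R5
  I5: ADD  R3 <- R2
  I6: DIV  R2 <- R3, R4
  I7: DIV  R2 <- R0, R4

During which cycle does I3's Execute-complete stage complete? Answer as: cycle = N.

  I1 | 1 | 2 | 3 | 4
  I2 | 5 | 6 | 8 | 9   WAW R2: wait I1 write@4
  I3 | 6 | 10 | 18 | 19   RAW R2: wait I2 write@9
  I4 | 20 | 21 | 29 | 30   struct: DIV busy until I3 writes@19
  I5 | 21 | 22 | 24 | 25
  I6 | 31 | 32 | 40 | 41   struct: DIV busy until I4 writes@30
  I7 | 42 | 43 | 51 | 52   struct: DIV busy until I6 writes@41

cycle = 18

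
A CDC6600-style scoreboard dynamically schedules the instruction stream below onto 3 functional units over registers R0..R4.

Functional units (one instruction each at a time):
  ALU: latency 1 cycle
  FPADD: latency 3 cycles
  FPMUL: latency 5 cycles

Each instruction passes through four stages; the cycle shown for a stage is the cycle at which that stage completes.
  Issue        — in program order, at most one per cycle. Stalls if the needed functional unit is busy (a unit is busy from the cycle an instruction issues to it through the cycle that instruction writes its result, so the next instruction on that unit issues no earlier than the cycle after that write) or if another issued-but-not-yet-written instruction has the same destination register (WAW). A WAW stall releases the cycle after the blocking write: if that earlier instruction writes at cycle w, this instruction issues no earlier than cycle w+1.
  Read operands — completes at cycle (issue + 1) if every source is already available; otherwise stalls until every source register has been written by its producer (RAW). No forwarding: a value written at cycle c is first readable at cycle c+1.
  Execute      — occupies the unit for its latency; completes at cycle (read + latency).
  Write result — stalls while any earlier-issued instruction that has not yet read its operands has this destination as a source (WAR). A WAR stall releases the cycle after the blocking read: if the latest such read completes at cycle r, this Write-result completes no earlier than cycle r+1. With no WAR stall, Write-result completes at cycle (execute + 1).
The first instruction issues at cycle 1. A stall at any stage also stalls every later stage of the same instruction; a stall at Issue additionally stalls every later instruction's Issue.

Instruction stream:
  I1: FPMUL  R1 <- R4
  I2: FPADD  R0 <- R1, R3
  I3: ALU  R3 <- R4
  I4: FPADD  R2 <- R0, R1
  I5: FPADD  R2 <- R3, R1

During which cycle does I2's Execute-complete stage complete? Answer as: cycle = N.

I1  is:1  ro:2  ex:7  wr:8
I2  is:2  ro:9  ex:12  wr:13  — RAW R1: wait I1 write@8
I3  is:3  ro:4  ex:5  wr:10  — WAR R3: wait I2 read@9
I4  is:14  ro:15  ex:18  wr:19  — struct: FPADD busy until I2 writes@13
I5  is:20  ro:21  ex:24  wr:25  — struct: FPADD busy until I4 writes@19

cycle = 12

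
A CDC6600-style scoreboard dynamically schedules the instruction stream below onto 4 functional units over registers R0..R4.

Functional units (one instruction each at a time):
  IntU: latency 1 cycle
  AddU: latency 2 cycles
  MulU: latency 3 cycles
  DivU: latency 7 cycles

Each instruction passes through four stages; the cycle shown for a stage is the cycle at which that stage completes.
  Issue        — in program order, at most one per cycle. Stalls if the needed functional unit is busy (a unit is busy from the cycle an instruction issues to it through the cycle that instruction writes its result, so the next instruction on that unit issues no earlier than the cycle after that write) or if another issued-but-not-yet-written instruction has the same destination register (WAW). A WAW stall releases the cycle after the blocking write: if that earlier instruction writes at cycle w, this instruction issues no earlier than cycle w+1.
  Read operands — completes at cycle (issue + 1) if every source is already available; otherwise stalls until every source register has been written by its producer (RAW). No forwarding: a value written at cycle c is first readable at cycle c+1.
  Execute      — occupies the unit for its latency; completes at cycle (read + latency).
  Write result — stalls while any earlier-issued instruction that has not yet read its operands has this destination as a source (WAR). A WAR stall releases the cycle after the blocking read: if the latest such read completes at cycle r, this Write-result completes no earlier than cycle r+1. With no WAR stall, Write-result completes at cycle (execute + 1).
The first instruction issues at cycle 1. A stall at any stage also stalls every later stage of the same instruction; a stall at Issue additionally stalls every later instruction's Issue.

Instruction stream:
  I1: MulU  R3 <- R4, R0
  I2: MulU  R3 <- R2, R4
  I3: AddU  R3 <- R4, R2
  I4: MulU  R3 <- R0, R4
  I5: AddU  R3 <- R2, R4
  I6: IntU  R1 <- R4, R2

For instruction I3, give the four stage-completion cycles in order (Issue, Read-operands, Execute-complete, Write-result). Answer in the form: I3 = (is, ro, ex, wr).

I3 = (13, 14, 16, 17)

[I1] 1/2/5/6
[I2] 7/8/11/12  (struct: MulU busy until I1 writes@6)
[I3] 13/14/16/17  (WAW R3: wait I2 write@12)
[I4] 18/19/22/23  (WAW R3: wait I3 write@17)
[I5] 24/25/27/28  (WAW R3: wait I4 write@23)
[I6] 25/26/27/28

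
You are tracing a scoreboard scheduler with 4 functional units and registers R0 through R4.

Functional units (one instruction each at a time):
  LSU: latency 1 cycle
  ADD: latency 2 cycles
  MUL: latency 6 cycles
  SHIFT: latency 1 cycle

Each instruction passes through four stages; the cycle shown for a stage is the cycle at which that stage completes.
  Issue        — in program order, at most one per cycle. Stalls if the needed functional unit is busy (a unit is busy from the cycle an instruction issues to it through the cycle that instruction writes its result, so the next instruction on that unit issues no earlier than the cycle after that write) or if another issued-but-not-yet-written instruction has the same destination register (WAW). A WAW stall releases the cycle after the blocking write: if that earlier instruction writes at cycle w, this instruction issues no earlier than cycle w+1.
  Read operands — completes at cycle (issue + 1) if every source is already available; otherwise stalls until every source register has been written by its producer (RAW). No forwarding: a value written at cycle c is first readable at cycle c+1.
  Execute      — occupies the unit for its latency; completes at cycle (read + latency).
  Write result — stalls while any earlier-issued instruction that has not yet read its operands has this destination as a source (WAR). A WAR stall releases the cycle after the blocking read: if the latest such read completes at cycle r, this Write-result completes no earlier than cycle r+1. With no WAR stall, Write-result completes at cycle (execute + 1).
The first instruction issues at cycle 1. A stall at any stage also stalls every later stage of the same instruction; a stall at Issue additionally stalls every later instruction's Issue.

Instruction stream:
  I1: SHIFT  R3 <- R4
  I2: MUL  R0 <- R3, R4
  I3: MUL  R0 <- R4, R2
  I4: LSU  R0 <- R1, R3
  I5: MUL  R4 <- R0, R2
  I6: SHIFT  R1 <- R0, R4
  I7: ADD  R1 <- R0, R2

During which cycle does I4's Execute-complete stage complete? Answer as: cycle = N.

[1] I1→SHIFT
[2] I1 RO, I2→MUL
[3] I1 EX
[4] I1 WR R3
[5] I2 RO
[11] I2 EX
[12] I2 WR R0
[13] I3→MUL
[14] I3 RO
[20] I3 EX
[21] I3 WR R0
[22] I4→LSU
[23] I4 RO, I5→MUL
[24] I4 EX, I6→SHIFT
[25] I4 WR R0
[26] I5 RO
[32] I5 EX
[33] I5 WR R4
[34] I6 RO
[35] I6 EX
[36] I6 WR R1
[37] I7→ADD
[38] I7 RO
[40] I7 EX
[41] I7 WR R1

cycle = 24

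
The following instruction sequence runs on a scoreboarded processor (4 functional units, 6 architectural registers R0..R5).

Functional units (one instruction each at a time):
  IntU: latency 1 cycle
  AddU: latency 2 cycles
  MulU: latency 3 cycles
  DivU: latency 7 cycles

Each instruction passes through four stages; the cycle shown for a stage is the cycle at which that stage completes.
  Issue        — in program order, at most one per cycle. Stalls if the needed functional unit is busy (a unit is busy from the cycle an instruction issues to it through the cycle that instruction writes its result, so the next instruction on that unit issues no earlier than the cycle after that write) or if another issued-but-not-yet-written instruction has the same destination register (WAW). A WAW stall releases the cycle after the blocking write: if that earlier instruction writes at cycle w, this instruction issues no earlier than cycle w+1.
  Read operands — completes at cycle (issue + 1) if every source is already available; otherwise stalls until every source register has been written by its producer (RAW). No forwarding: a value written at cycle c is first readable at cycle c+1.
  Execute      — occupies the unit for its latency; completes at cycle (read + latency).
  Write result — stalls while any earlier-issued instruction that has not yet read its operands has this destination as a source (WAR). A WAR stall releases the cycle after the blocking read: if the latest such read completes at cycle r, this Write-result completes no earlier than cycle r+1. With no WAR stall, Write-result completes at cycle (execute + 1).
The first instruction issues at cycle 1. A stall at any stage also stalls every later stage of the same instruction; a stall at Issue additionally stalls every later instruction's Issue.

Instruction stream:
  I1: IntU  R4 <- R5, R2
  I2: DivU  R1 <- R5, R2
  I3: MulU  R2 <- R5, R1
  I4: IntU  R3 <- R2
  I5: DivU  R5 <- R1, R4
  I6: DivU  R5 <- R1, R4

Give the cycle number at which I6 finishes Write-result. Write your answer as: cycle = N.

cycle = 31

1) issue 1, read 2, done 3, write 4
2) issue 2, read 3, done 10, write 11
3) issue 3, read 12, done 15, write 16  <RAW R1: wait I2 write@11>
4) issue 5, read 17, done 18, write 19  <struct: IntU busy until I1 writes@4 / RAW R2: wait I3 write@16>
5) issue 12, read 13, done 20, write 21  <struct: DivU busy until I2 writes@11>
6) issue 22, read 23, done 30, write 31  <struct: DivU busy until I5 writes@21>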